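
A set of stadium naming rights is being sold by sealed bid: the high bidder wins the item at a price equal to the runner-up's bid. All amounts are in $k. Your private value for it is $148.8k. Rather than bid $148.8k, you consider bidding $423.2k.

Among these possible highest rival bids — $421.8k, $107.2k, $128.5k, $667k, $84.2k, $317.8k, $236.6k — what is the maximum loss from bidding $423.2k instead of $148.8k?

$273k

$421.8k: truthful gives $0k, deviation gives −$273k → loss $273k.
$107.2k: same outcome either way → loss $0k.
$128.5k: same outcome either way → loss $0k.
$667k: same outcome either way → loss $0k.
$84.2k: same outcome either way → loss $0k.
$317.8k: truthful gives $0k, deviation gives −$169k → loss $169k.
$236.6k: truthful gives $0k, deviation gives −$87.8k → loss $87.8k.
Maximum loss: $273k.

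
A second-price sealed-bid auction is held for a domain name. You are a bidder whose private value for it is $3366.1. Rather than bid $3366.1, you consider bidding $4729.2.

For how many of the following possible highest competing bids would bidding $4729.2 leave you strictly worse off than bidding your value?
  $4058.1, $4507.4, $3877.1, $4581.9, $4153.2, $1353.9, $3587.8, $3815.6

7

The deviation hurts exactly when the highest competing bid lies strictly between $3366.1 and $4729.2 — overbidding then wins at a price above your value.
$4058.1: inside the interval → strictly worse (loss $692).
$4507.4: inside the interval → strictly worse (loss $1141.3).
$3877.1: inside the interval → strictly worse (loss $511).
$4581.9: inside the interval → strictly worse (loss $1215.8).
$4153.2: inside the interval → strictly worse (loss $787.1).
$1353.9: below both → same outcome either way.
$3587.8: inside the interval → strictly worse (loss $221.7).
$3815.6: inside the interval → strictly worse (loss $449.5).
Count: 7.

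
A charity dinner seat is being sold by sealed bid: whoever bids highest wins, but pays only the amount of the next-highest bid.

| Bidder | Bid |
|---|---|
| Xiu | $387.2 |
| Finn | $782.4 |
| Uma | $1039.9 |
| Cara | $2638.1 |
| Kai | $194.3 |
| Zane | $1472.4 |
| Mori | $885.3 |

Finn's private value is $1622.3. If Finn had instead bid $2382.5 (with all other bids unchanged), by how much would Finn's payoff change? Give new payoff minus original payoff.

$0

The highest bid among the other bidders is $2638.1; Finn's bid doesn't change that.
Original bid $782.4: Finn is not highest (top rival bid is $2638.1); payoff $0.
Alternative bid $2382.5: Finn is not highest (top rival bid is $2638.1); payoff $0.
Change in payoff = $0 − ($0) = $0.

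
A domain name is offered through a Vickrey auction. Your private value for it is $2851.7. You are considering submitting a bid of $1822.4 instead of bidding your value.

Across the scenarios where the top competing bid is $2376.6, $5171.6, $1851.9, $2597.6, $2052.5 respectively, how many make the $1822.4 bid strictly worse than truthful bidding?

The deviation hurts exactly when the highest competing bid lies strictly between $1822.4 and $2851.7 — underbidding then forfeits a profitable win.
$2376.6: inside the interval → strictly worse (loss $475.1).
$5171.6: above both → same outcome either way.
$1851.9: inside the interval → strictly worse (loss $999.8).
$2597.6: inside the interval → strictly worse (loss $254.1).
$2052.5: inside the interval → strictly worse (loss $799.2).
Count: 4.

4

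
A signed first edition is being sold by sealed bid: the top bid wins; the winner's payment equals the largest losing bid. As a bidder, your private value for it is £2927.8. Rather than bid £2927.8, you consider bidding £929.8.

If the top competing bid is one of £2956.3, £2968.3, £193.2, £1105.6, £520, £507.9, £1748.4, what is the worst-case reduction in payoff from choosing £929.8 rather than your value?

£1822.2

£2956.3: same outcome either way → loss £0.
£2968.3: same outcome either way → loss £0.
£193.2: same outcome either way → loss £0.
£1105.6: truthful gives £1822.2, deviation gives £0 → loss £1822.2.
£520: same outcome either way → loss £0.
£507.9: same outcome either way → loss £0.
£1748.4: truthful gives £1179.4, deviation gives £0 → loss £1179.4.
Maximum loss: £1822.2.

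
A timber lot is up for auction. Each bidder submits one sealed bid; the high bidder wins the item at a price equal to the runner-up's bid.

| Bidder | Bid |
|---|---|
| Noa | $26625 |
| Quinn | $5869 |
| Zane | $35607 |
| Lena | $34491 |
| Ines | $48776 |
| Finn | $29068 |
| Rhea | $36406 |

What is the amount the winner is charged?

$36406

Highest bid: Ines at $48776, so Ines wins.
Second-highest bid: Rhea at $36406 — that is the price the winner pays.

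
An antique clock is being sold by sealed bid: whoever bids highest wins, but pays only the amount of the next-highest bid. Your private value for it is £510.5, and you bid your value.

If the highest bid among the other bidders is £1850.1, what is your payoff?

£0

Your bid £510.5 is below the highest competing bid £1850.1, so you lose.
A losing bidder pays nothing and receives nothing: payoff = £0.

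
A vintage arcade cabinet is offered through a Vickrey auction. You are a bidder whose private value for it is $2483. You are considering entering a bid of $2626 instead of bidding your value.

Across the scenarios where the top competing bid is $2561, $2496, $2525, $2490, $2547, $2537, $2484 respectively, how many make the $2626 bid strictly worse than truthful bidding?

7

The deviation hurts exactly when the highest competing bid lies strictly between $2483 and $2626 — overbidding then wins at a price above your value.
$2561: inside the interval → strictly worse (loss $78).
$2496: inside the interval → strictly worse (loss $13).
$2525: inside the interval → strictly worse (loss $42).
$2490: inside the interval → strictly worse (loss $7).
$2547: inside the interval → strictly worse (loss $64).
$2537: inside the interval → strictly worse (loss $54).
$2484: inside the interval → strictly worse (loss $1).
Count: 7.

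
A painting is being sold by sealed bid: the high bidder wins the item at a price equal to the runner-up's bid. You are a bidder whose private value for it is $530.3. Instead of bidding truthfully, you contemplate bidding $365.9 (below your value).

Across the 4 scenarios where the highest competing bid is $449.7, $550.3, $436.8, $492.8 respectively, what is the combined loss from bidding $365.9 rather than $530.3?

The deviation costs you only when the competing bid falls strictly between $365.9 and $530.3; elsewhere both bids give the same outcome.
$449.7: truthful payoff $80.6, deviation payoff $0 → loss $80.6.
$550.3: outcomes coincide → loss $0.
$436.8: truthful payoff $93.5, deviation payoff $0 → loss $93.5.
$492.8: truthful payoff $37.5, deviation payoff $0 → loss $37.5.
Total loss = $80.6 + $93.5 + $37.5 = $211.6.

$211.6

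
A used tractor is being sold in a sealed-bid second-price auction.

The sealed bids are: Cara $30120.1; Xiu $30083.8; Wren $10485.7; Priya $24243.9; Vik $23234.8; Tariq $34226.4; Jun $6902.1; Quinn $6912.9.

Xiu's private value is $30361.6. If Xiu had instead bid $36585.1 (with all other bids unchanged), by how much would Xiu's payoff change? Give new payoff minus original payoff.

−$3864.8

The highest bid among the other bidders is $34226.4; Xiu's bid doesn't change that.
Original bid $30083.8: Xiu is not highest (top rival bid is $34226.4); payoff $0.
Alternative bid $36585.1: Xiu is highest, pays the top rival bid $34226.4; payoff $30361.6 − $34226.4 = −$3864.8.
Change in payoff = −$3864.8 − ($0) = −$3864.8.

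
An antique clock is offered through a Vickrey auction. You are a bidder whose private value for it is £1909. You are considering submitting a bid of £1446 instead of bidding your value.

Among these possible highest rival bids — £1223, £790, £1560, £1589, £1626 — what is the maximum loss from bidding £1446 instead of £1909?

£1223: same outcome either way → loss £0.
£790: same outcome either way → loss £0.
£1560: truthful gives £349, deviation gives £0 → loss £349.
£1589: truthful gives £320, deviation gives £0 → loss £320.
£1626: truthful gives £283, deviation gives £0 → loss £283.
Maximum loss: £349.

£349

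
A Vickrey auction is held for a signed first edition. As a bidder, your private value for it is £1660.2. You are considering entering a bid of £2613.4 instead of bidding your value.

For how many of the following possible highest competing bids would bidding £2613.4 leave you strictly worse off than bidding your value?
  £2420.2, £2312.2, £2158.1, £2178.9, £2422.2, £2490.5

The deviation hurts exactly when the highest competing bid lies strictly between £1660.2 and £2613.4 — overbidding then wins at a price above your value.
£2420.2: inside the interval → strictly worse (loss £760).
£2312.2: inside the interval → strictly worse (loss £652).
£2158.1: inside the interval → strictly worse (loss £497.9).
£2178.9: inside the interval → strictly worse (loss £518.7).
£2422.2: inside the interval → strictly worse (loss £762).
£2490.5: inside the interval → strictly worse (loss £830.3).
Count: 6.

6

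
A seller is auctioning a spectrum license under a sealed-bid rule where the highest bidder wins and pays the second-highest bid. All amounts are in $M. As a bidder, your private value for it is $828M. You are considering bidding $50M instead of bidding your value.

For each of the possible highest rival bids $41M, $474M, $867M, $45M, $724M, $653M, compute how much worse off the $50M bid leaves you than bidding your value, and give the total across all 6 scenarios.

The deviation costs you only when the competing bid falls strictly between $50M and $828M; elsewhere both bids give the same outcome.
$41M: outcomes coincide → loss $0M.
$474M: truthful payoff $354M, deviation payoff $0M → loss $354M.
$867M: outcomes coincide → loss $0M.
$45M: outcomes coincide → loss $0M.
$724M: truthful payoff $104M, deviation payoff $0M → loss $104M.
$653M: truthful payoff $175M, deviation payoff $0M → loss $175M.
Total loss = $354M + $104M + $175M = $633M.
In a second-price auction your bid sets only whether you win, not what you pay, so bidding your true value is weakly dominant.

$633M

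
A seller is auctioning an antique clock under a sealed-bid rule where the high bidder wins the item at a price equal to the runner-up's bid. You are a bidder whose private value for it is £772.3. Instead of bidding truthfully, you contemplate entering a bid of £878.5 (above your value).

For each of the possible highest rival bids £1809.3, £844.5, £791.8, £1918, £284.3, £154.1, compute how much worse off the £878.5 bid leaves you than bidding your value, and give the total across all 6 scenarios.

£91.7

The deviation costs you only when the competing bid falls strictly between £772.3 and £878.5; elsewhere both bids give the same outcome.
£1809.3: outcomes coincide → loss £0.
£844.5: truthful payoff £0, deviation payoff −£72.2 → loss £72.2.
£791.8: truthful payoff £0, deviation payoff −£19.5 → loss £19.5.
£1918: outcomes coincide → loss £0.
£284.3: outcomes coincide → loss £0.
£154.1: outcomes coincide → loss £0.
Total loss = £72.2 + £19.5 = £91.7.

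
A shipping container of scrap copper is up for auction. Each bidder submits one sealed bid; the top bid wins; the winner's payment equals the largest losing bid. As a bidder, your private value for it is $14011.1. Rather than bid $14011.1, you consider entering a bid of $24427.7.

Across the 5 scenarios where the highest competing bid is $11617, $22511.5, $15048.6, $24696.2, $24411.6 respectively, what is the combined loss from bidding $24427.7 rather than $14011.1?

The deviation costs you only when the competing bid falls strictly between $14011.1 and $24427.7; elsewhere both bids give the same outcome.
$11617: outcomes coincide → loss $0.
$22511.5: truthful payoff $0, deviation payoff −$8500.4 → loss $8500.4.
$15048.6: truthful payoff $0, deviation payoff −$1037.5 → loss $1037.5.
$24696.2: outcomes coincide → loss $0.
$24411.6: truthful payoff $0, deviation payoff −$10400.5 → loss $10400.5.
Total loss = $8500.4 + $1037.5 + $10400.5 = $19938.4.
Because the price is fixed by the runner-up's bid, deviating from your value can only change a good outcome into a bad one — never the reverse.

$19938.4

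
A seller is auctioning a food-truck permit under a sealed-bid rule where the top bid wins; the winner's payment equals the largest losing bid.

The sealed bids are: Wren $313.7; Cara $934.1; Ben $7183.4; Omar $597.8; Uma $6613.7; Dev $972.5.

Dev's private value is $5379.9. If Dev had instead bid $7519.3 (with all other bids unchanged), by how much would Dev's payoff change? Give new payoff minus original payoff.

The highest bid among the other bidders is $7183.4; Dev's bid doesn't change that.
Original bid $972.5: Dev is not highest (top rival bid is $7183.4); payoff $0.
Alternative bid $7519.3: Dev is highest, pays the top rival bid $7183.4; payoff $5379.9 − $7183.4 = −$1803.5.
Change in payoff = −$1803.5 − ($0) = −$1803.5.

−$1803.5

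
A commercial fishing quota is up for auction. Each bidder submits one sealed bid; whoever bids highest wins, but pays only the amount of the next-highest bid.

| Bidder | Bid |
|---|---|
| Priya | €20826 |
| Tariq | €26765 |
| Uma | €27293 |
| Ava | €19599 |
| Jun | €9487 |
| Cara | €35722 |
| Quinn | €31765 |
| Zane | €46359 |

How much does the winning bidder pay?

Highest bid: Zane at €46359, so Zane wins.
Second-highest bid: Cara at €35722 — that is the price the winner pays.

€35722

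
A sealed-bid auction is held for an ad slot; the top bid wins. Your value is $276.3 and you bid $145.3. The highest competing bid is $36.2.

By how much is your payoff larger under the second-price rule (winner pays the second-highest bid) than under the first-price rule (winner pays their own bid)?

You have the highest bid, so you win under either rule.
Second-price: pay $36.2 → payoff $240.1.
First-price: pay your own bid $145.3 → payoff $131.
Difference = $240.1 − ($131) = $109.1.

$109.1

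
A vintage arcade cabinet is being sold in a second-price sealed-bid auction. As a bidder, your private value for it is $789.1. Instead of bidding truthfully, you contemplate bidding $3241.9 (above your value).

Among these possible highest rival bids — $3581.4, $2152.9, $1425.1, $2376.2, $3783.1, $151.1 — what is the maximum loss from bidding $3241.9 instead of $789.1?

$1587.1

$3581.4: same outcome either way → loss $0.
$2152.9: truthful gives $0, deviation gives −$1363.8 → loss $1363.8.
$1425.1: truthful gives $0, deviation gives −$636 → loss $636.
$2376.2: truthful gives $0, deviation gives −$1587.1 → loss $1587.1.
$3783.1: same outcome either way → loss $0.
$151.1: same outcome either way → loss $0.
Maximum loss: $1587.1.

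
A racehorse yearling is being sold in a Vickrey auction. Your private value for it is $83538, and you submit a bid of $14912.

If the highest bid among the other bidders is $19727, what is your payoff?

$0

Your bid $14912 is below the highest competing bid $19727, so you lose.
A losing bidder pays nothing and receives nothing: payoff = $0.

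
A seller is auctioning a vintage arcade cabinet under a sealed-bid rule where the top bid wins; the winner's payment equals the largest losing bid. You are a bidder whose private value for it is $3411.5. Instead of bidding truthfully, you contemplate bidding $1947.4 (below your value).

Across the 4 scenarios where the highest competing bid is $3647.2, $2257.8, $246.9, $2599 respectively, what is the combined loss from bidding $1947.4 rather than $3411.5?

$1966.2

The deviation costs you only when the competing bid falls strictly between $1947.4 and $3411.5; elsewhere both bids give the same outcome.
$3647.2: outcomes coincide → loss $0.
$2257.8: truthful payoff $1153.7, deviation payoff $0 → loss $1153.7.
$246.9: outcomes coincide → loss $0.
$2599: truthful payoff $812.5, deviation payoff $0 → loss $812.5.
Total loss = $1153.7 + $812.5 = $1966.2.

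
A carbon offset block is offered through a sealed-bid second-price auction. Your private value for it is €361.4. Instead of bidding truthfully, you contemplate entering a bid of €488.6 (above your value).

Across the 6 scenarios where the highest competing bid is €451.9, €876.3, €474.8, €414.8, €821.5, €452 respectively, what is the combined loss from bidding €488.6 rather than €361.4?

€347.9

The deviation costs you only when the competing bid falls strictly between €361.4 and €488.6; elsewhere both bids give the same outcome.
€451.9: truthful payoff €0, deviation payoff −€90.5 → loss €90.5.
€876.3: outcomes coincide → loss €0.
€474.8: truthful payoff €0, deviation payoff −€113.4 → loss €113.4.
€414.8: truthful payoff €0, deviation payoff −€53.4 → loss €53.4.
€821.5: outcomes coincide → loss €0.
€452: truthful payoff €0, deviation payoff −€90.6 → loss €90.6.
Total loss = €90.5 + €113.4 + €53.4 + €90.6 = €347.9.
Because the price is fixed by the runner-up's bid, deviating from your value can only change a good outcome into a bad one — never the reverse.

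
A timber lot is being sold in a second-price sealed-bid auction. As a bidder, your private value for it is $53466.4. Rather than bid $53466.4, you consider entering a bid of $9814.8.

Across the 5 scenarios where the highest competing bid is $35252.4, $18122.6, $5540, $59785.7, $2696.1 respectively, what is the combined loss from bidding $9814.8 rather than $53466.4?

$53557.8

The deviation costs you only when the competing bid falls strictly between $9814.8 and $53466.4; elsewhere both bids give the same outcome.
$35252.4: truthful payoff $18214, deviation payoff $0 → loss $18214.
$18122.6: truthful payoff $35343.8, deviation payoff $0 → loss $35343.8.
$5540: outcomes coincide → loss $0.
$59785.7: outcomes coincide → loss $0.
$2696.1: outcomes coincide → loss $0.
Total loss = $18214 + $35343.8 = $53557.8.
Because the price is fixed by the runner-up's bid, deviating from your value can only change a good outcome into a bad one — never the reverse.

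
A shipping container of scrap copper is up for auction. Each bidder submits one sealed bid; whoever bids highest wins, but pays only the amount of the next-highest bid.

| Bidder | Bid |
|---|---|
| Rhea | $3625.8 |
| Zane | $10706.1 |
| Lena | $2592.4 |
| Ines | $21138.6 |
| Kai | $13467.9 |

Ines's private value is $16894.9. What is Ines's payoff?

$3427

Highest bid: Ines at $21138.6, so Ines wins.
Second-highest bid: Kai at $13467.9 — that is the price the winner pays.
Ines's payoff = value − price = $16894.9 − $13467.9 = $3427.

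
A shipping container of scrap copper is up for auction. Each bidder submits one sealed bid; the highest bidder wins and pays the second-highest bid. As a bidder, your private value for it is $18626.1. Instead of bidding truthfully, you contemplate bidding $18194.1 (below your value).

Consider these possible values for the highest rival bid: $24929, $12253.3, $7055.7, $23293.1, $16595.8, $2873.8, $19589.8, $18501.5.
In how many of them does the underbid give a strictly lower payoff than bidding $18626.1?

The deviation hurts exactly when the highest competing bid lies strictly between $18194.1 and $18626.1 — underbidding then forfeits a profitable win.
$24929: above both → same outcome either way.
$12253.3: below both → same outcome either way.
$7055.7: below both → same outcome either way.
$23293.1: above both → same outcome either way.
$16595.8: below both → same outcome either way.
$2873.8: below both → same outcome either way.
$19589.8: above both → same outcome either way.
$18501.5: inside the interval → strictly worse (loss $124.6).
Count: 1.

1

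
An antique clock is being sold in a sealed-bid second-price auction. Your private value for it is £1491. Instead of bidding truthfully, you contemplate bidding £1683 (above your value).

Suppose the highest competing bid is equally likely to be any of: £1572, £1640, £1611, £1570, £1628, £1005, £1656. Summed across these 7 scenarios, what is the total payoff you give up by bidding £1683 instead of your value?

The deviation costs you only when the competing bid falls strictly between £1491 and £1683; elsewhere both bids give the same outcome.
£1572: truthful payoff £0, deviation payoff −£81 → loss £81.
£1640: truthful payoff £0, deviation payoff −£149 → loss £149.
£1611: truthful payoff £0, deviation payoff −£120 → loss £120.
£1570: truthful payoff £0, deviation payoff −£79 → loss £79.
£1628: truthful payoff £0, deviation payoff −£137 → loss £137.
£1005: outcomes coincide → loss £0.
£1656: truthful payoff £0, deviation payoff −£165 → loss £165.
Total loss = £81 + £149 + £120 + £79 + £137 + £165 = £731.
In a second-price auction your bid sets only whether you win, not what you pay, so bidding your true value is weakly dominant.

£731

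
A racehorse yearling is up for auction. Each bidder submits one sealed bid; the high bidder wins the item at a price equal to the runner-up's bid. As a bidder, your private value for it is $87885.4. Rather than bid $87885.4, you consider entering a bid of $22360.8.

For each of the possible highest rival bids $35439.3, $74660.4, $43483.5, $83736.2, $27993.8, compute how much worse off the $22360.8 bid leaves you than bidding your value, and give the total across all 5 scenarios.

$174113.8

The deviation costs you only when the competing bid falls strictly between $22360.8 and $87885.4; elsewhere both bids give the same outcome.
$35439.3: truthful payoff $52446.1, deviation payoff $0 → loss $52446.1.
$74660.4: truthful payoff $13225, deviation payoff $0 → loss $13225.
$43483.5: truthful payoff $44401.9, deviation payoff $0 → loss $44401.9.
$83736.2: truthful payoff $4149.2, deviation payoff $0 → loss $4149.2.
$27993.8: truthful payoff $59891.6, deviation payoff $0 → loss $59891.6.
Total loss = $52446.1 + $13225 + $44401.9 + $4149.2 + $59891.6 = $174113.8.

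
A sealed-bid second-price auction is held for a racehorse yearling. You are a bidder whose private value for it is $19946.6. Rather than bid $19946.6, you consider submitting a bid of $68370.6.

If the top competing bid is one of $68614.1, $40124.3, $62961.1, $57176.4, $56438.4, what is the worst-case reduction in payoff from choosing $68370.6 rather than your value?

$43014.5

$68614.1: same outcome either way → loss $0.
$40124.3: truthful gives $0, deviation gives −$20177.7 → loss $20177.7.
$62961.1: truthful gives $0, deviation gives −$43014.5 → loss $43014.5.
$57176.4: truthful gives $0, deviation gives −$37229.8 → loss $37229.8.
$56438.4: truthful gives $0, deviation gives −$36491.8 → loss $36491.8.
Maximum loss: $43014.5.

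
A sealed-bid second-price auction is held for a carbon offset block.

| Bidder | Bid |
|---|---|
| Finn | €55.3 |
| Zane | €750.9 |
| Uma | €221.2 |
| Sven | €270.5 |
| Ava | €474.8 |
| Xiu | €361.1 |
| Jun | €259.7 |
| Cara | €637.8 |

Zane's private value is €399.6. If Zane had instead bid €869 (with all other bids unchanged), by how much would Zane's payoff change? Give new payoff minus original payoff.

€0

The highest bid among the other bidders is €637.8; Zane's bid doesn't change that.
Original bid €750.9: Zane is highest, pays the top rival bid €637.8; payoff €399.6 − €637.8 = −€238.2.
Alternative bid €869: Zane is highest, pays the top rival bid €637.8; payoff €399.6 − €637.8 = −€238.2.
Change in payoff = −€238.2 − (−€238.2) = €0.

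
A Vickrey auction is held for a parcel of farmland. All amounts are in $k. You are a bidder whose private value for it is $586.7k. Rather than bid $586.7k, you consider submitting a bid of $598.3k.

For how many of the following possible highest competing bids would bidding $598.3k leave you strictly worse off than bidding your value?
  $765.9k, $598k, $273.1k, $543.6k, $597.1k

2

The deviation hurts exactly when the highest competing bid lies strictly between $586.7k and $598.3k — overbidding then wins at a price above your value.
$765.9k: above both → same outcome either way.
$598k: inside the interval → strictly worse (loss $11.3k).
$273.1k: below both → same outcome either way.
$543.6k: below both → same outcome either way.
$597.1k: inside the interval → strictly worse (loss $10.4k).
Count: 2.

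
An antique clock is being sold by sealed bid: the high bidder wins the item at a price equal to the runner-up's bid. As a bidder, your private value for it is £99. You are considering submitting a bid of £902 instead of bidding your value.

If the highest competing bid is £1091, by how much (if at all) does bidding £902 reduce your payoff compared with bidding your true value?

Bidding your value £99: you lose (since £99 < £1091). Payoff £0.
Bidding £902: you lose. Payoff £0.
Difference = £0 − £0 = £0; both bids lead to the same outcome because the competing bid is above both your value and your alternative bid.

£0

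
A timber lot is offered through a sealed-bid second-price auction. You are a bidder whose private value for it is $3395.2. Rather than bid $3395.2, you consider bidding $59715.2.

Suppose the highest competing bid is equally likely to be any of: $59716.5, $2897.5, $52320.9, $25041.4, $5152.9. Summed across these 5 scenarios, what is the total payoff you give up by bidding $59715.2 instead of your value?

$72329.6

The deviation costs you only when the competing bid falls strictly between $3395.2 and $59715.2; elsewhere both bids give the same outcome.
$59716.5: outcomes coincide → loss $0.
$2897.5: outcomes coincide → loss $0.
$52320.9: truthful payoff $0, deviation payoff −$48925.7 → loss $48925.7.
$25041.4: truthful payoff $0, deviation payoff −$21646.2 → loss $21646.2.
$5152.9: truthful payoff $0, deviation payoff −$1757.7 → loss $1757.7.
Total loss = $48925.7 + $21646.2 + $1757.7 = $72329.6.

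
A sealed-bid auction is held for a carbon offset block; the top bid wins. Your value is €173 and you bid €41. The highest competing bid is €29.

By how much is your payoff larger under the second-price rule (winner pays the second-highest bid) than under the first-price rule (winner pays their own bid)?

You have the highest bid, so you win under either rule.
Second-price: pay €29 → payoff €144.
First-price: pay your own bid €41 → payoff €132.
Difference = €144 − (€132) = €12.

€12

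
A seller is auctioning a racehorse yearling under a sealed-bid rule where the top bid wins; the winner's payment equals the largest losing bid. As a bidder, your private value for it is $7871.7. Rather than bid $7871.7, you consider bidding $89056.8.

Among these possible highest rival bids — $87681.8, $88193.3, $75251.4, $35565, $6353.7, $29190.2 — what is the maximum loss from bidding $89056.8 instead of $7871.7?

$87681.8: truthful gives $0, deviation gives −$79810.1 → loss $79810.1.
$88193.3: truthful gives $0, deviation gives −$80321.6 → loss $80321.6.
$75251.4: truthful gives $0, deviation gives −$67379.7 → loss $67379.7.
$35565: truthful gives $0, deviation gives −$27693.3 → loss $27693.3.
$6353.7: same outcome either way → loss $0.
$29190.2: truthful gives $0, deviation gives −$21318.5 → loss $21318.5.
Maximum loss: $80321.6.

$80321.6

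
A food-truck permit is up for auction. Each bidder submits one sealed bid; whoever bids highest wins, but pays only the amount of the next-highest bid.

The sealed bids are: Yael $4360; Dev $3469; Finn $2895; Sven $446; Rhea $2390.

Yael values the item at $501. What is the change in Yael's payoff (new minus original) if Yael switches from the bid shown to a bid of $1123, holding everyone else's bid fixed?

The highest bid among the other bidders is $3469; Yael's bid doesn't change that.
Original bid $4360: Yael is highest, pays the top rival bid $3469; payoff $501 − $3469 = −$2968.
Alternative bid $1123: Yael is not highest (top rival bid is $3469); payoff $0.
Change in payoff = $0 − (−$2968) = $2968.

$2968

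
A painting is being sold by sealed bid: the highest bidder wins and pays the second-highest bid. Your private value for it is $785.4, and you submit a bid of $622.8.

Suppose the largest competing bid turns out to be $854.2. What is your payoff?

$0

Your bid $622.8 is below the highest competing bid $854.2, so you lose.
A losing bidder pays nothing and receives nothing: payoff = $0.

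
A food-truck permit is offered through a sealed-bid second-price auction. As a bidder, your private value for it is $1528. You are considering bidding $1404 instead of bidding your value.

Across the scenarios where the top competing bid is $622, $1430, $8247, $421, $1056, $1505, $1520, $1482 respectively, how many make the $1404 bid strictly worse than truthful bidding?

4

The deviation hurts exactly when the highest competing bid lies strictly between $1404 and $1528 — underbidding then forfeits a profitable win.
$622: below both → same outcome either way.
$1430: inside the interval → strictly worse (loss $98).
$8247: above both → same outcome either way.
$421: below both → same outcome either way.
$1056: below both → same outcome either way.
$1505: inside the interval → strictly worse (loss $23).
$1520: inside the interval → strictly worse (loss $8).
$1482: inside the interval → strictly worse (loss $46).
Count: 4.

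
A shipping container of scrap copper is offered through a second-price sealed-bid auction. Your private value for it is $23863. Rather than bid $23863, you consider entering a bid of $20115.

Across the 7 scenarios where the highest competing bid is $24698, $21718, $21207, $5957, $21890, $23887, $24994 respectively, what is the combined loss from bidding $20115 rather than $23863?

$6774

The deviation costs you only when the competing bid falls strictly between $20115 and $23863; elsewhere both bids give the same outcome.
$24698: outcomes coincide → loss $0.
$21718: truthful payoff $2145, deviation payoff $0 → loss $2145.
$21207: truthful payoff $2656, deviation payoff $0 → loss $2656.
$5957: outcomes coincide → loss $0.
$21890: truthful payoff $1973, deviation payoff $0 → loss $1973.
$23887: outcomes coincide → loss $0.
$24994: outcomes coincide → loss $0.
Total loss = $2145 + $2656 + $1973 = $6774.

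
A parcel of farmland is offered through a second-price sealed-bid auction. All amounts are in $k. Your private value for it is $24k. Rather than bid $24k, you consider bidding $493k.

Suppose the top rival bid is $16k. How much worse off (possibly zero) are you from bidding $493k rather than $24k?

$0k

Bidding your value $24k: you win (since $24k > $16k) and pay $16k. Payoff $8k.
Bidding $493k: you win and pay $16k. Payoff $24k − $16k = $8k.
Difference = $8k − $8k = $0k; both bids lead to the same outcome because the competing bid is below both your value and your alternative bid.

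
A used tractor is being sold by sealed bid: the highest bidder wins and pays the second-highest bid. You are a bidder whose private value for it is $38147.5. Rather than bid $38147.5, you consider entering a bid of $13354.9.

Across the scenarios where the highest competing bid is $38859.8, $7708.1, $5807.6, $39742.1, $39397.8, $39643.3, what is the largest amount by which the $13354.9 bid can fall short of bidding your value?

$0

$38859.8: same outcome either way → loss $0.
$7708.1: same outcome either way → loss $0.
$5807.6: same outcome either way → loss $0.
$39742.1: same outcome either way → loss $0.
$39397.8: same outcome either way → loss $0.
$39643.3: same outcome either way → loss $0.
Maximum loss: $0.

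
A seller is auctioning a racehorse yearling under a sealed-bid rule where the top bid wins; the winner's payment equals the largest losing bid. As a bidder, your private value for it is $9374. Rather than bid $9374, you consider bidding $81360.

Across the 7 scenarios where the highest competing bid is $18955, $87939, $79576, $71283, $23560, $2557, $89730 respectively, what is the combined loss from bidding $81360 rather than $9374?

$155878

The deviation costs you only when the competing bid falls strictly between $9374 and $81360; elsewhere both bids give the same outcome.
$18955: truthful payoff $0, deviation payoff −$9581 → loss $9581.
$87939: outcomes coincide → loss $0.
$79576: truthful payoff $0, deviation payoff −$70202 → loss $70202.
$71283: truthful payoff $0, deviation payoff −$61909 → loss $61909.
$23560: truthful payoff $0, deviation payoff −$14186 → loss $14186.
$2557: outcomes coincide → loss $0.
$89730: outcomes coincide → loss $0.
Total loss = $9581 + $70202 + $61909 + $14186 = $155878.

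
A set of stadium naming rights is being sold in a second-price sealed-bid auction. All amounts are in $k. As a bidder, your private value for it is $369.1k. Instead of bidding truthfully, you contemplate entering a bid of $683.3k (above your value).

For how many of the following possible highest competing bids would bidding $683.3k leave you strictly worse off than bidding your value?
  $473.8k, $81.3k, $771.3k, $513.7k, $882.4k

The deviation hurts exactly when the highest competing bid lies strictly between $369.1k and $683.3k — overbidding then wins at a price above your value.
$473.8k: inside the interval → strictly worse (loss $104.7k).
$81.3k: below both → same outcome either way.
$771.3k: above both → same outcome either way.
$513.7k: inside the interval → strictly worse (loss $144.6k).
$882.4k: above both → same outcome either way.
Count: 2.

2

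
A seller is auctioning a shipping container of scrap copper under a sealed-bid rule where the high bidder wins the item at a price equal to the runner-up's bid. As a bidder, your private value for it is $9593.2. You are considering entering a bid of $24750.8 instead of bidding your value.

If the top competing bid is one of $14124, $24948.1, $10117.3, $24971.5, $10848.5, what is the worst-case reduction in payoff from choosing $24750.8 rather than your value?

$4530.8

$14124: truthful gives $0, deviation gives −$4530.8 → loss $4530.8.
$24948.1: same outcome either way → loss $0.
$10117.3: truthful gives $0, deviation gives −$524.1 → loss $524.1.
$24971.5: same outcome either way → loss $0.
$10848.5: truthful gives $0, deviation gives −$1255.3 → loss $1255.3.
Maximum loss: $4530.8.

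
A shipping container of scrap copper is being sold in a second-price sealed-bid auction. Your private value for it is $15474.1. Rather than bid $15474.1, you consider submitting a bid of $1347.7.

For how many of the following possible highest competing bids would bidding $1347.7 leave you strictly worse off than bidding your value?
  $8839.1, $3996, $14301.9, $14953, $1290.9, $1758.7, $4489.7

6

The deviation hurts exactly when the highest competing bid lies strictly between $1347.7 and $15474.1 — underbidding then forfeits a profitable win.
$8839.1: inside the interval → strictly worse (loss $6635).
$3996: inside the interval → strictly worse (loss $11478.1).
$14301.9: inside the interval → strictly worse (loss $1172.2).
$14953: inside the interval → strictly worse (loss $521.1).
$1290.9: below both → same outcome either way.
$1758.7: inside the interval → strictly worse (loss $13715.4).
$4489.7: inside the interval → strictly worse (loss $10984.4).
Count: 6.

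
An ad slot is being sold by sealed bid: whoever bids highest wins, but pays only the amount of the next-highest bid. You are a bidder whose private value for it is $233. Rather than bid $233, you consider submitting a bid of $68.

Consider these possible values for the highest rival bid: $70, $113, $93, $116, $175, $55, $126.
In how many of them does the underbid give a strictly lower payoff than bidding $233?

6

The deviation hurts exactly when the highest competing bid lies strictly between $68 and $233 — underbidding then forfeits a profitable win.
$70: inside the interval → strictly worse (loss $163).
$113: inside the interval → strictly worse (loss $120).
$93: inside the interval → strictly worse (loss $140).
$116: inside the interval → strictly worse (loss $117).
$175: inside the interval → strictly worse (loss $58).
$55: below both → same outcome either way.
$126: inside the interval → strictly worse (loss $107).
Count: 6.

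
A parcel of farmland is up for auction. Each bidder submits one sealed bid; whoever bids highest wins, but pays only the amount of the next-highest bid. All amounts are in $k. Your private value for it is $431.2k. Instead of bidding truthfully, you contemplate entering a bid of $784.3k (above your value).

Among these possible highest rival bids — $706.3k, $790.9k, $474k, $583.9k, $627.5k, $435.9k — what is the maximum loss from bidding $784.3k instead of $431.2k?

$706.3k: truthful gives $0k, deviation gives −$275.1k → loss $275.1k.
$790.9k: same outcome either way → loss $0k.
$474k: truthful gives $0k, deviation gives −$42.8k → loss $42.8k.
$583.9k: truthful gives $0k, deviation gives −$152.7k → loss $152.7k.
$627.5k: truthful gives $0k, deviation gives −$196.3k → loss $196.3k.
$435.9k: truthful gives $0k, deviation gives −$4.7k → loss $4.7k.
Maximum loss: $275.1k.

$275.1k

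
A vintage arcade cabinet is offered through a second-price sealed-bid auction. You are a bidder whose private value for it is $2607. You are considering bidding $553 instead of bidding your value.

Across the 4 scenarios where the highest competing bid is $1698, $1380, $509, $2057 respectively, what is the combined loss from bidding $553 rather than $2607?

The deviation costs you only when the competing bid falls strictly between $553 and $2607; elsewhere both bids give the same outcome.
$1698: truthful payoff $909, deviation payoff $0 → loss $909.
$1380: truthful payoff $1227, deviation payoff $0 → loss $1227.
$509: outcomes coincide → loss $0.
$2057: truthful payoff $550, deviation payoff $0 → loss $550.
Total loss = $909 + $1227 + $550 = $2686.

$2686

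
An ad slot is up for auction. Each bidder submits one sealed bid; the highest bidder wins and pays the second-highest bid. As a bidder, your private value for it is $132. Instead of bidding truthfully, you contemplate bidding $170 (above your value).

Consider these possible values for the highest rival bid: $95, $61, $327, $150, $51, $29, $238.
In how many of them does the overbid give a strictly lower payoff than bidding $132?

The deviation hurts exactly when the highest competing bid lies strictly between $132 and $170 — overbidding then wins at a price above your value.
$95: below both → same outcome either way.
$61: below both → same outcome either way.
$327: above both → same outcome either way.
$150: inside the interval → strictly worse (loss $18).
$51: below both → same outcome either way.
$29: below both → same outcome either way.
$238: above both → same outcome either way.
Count: 1.

1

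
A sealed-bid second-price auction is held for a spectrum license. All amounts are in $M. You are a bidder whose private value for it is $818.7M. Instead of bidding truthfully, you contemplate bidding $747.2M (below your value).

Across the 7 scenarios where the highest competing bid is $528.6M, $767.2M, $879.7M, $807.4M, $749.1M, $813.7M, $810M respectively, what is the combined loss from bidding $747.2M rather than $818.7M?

The deviation costs you only when the competing bid falls strictly between $747.2M and $818.7M; elsewhere both bids give the same outcome.
$528.6M: outcomes coincide → loss $0M.
$767.2M: truthful payoff $51.5M, deviation payoff $0M → loss $51.5M.
$879.7M: outcomes coincide → loss $0M.
$807.4M: truthful payoff $11.3M, deviation payoff $0M → loss $11.3M.
$749.1M: truthful payoff $69.6M, deviation payoff $0M → loss $69.6M.
$813.7M: truthful payoff $5M, deviation payoff $0M → loss $5M.
$810M: truthful payoff $8.7M, deviation payoff $0M → loss $8.7M.
Total loss = $51.5M + $11.3M + $69.6M + $5M + $8.7M = $146.1M.
Because the price is fixed by the runner-up's bid, deviating from your value can only change a good outcome into a bad one — never the reverse.

$146.1M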